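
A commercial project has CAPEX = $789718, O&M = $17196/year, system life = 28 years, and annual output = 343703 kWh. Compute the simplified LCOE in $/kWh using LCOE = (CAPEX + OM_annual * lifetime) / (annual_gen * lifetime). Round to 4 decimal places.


Total cost = CAPEX + OM * lifetime = 789718 + 17196 * 28 = 789718 + 481488 = 1271206
Total generation = annual * lifetime = 343703 * 28 = 9623684 kWh
LCOE = 1271206 / 9623684
LCOE = 0.1321 $/kWh

0.1321


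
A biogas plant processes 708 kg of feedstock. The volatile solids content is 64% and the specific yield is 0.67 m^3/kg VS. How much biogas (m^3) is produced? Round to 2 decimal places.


Compute volatile solids:
  VS = mass * VS_fraction = 708 * 0.64 = 453.12 kg
Calculate biogas volume:
  Biogas = VS * specific_yield = 453.12 * 0.67
  Biogas = 303.59 m^3

303.59


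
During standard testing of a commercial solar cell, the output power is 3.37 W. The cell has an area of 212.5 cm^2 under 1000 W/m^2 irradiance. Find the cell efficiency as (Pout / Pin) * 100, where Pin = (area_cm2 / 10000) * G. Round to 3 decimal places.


First compute the input power:
  Pin = area_cm2 / 10000 * G = 212.5 / 10000 * 1000 = 21.25 W
Then compute efficiency:
  Efficiency = (Pout / Pin) * 100 = (3.37 / 21.25) * 100
  Efficiency = 15.859%

15.859


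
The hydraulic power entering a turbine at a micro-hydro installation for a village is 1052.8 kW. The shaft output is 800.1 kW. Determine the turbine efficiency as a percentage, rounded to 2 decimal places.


Turbine efficiency = (output power / input power) * 100
eta = (800.1 / 1052.8) * 100
eta = 76.00%

76.00


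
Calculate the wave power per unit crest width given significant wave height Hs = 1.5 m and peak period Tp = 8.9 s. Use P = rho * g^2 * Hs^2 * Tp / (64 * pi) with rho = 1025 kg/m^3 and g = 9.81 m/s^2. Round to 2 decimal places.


Apply wave power formula:
  g^2 = 9.81^2 = 96.2361
  Hs^2 = 1.5^2 = 2.25
  Numerator = rho * g^2 * Hs^2 * Tp = 1025 * 96.2361 * 2.25 * 8.9 = 1975306.1
  Denominator = 64 * pi = 201.0619
  P = 1975306.1 / 201.0619 = 9824.37 W/m

9824.37


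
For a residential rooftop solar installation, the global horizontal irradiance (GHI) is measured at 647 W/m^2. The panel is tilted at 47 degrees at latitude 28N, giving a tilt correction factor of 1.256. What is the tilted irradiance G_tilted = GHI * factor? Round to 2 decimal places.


Identify the given values:
  GHI = 647 W/m^2, tilt correction factor = 1.256
Apply the formula G_tilted = GHI * factor:
  G_tilted = 647 * 1.256
  G_tilted = 812.63 W/m^2

812.63


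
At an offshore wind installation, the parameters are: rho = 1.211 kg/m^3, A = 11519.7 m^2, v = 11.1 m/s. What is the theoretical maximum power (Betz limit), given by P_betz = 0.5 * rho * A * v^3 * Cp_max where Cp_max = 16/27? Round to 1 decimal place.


The Betz coefficient Cp_max = 16/27 = 0.5926
v^3 = 11.1^3 = 1367.631
P_betz = 0.5 * rho * A * v^3 * Cp_max
P_betz = 0.5 * 1.211 * 11519.7 * 1367.631 * 0.5926
P_betz = 5653019.3 W

5653019.3


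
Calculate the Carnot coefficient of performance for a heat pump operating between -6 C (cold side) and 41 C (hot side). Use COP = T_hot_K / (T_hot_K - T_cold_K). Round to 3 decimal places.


Convert to Kelvin:
  T_hot = 41 + 273.15 = 314.15 K
  T_cold = -6 + 273.15 = 267.15 K
Apply Carnot COP formula:
  COP = T_hot_K / (T_hot_K - T_cold_K) = 314.15 / 47.0
  COP = 6.684

6.684


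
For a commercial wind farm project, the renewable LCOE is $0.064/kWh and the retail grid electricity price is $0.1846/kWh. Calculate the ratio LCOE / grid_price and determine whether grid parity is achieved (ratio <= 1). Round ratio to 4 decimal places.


Compare LCOE to grid price:
  LCOE = $0.064/kWh, Grid price = $0.1846/kWh
  Ratio = LCOE / grid_price = 0.064 / 0.1846 = 0.3467
  Grid parity achieved (ratio <= 1)? yes

0.3467


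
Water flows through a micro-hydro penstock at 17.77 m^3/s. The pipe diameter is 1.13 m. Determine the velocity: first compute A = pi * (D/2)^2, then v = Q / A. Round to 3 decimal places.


Compute pipe cross-sectional area:
  A = pi * (D/2)^2 = pi * (1.13/2)^2 = 1.0029 m^2
Calculate velocity:
  v = Q / A = 17.77 / 1.0029
  v = 17.719 m/s

17.719


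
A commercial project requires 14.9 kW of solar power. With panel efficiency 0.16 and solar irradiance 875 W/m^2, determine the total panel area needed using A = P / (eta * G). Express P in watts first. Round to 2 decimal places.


Convert target power to watts: P = 14.9 * 1000 = 14900.0 W
Compute denominator: eta * G = 0.16 * 875 = 140.0
Required area A = P / (eta * G) = 14900.0 / 140.0
A = 106.43 m^2

106.43


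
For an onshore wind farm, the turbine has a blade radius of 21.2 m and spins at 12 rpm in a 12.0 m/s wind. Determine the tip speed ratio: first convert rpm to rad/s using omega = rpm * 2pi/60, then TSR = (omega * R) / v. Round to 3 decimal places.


Convert rotational speed to rad/s:
  omega = 12 * 2 * pi / 60 = 1.2566 rad/s
Compute tip speed:
  v_tip = omega * R = 1.2566 * 21.2 = 26.641 m/s
Tip speed ratio:
  TSR = v_tip / v_wind = 26.641 / 12.0 = 2.220

2.220


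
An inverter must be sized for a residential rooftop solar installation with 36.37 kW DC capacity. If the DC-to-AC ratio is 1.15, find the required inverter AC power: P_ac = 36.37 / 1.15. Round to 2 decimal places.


The inverter AC capacity is determined by the DC/AC ratio.
Given: P_dc = 36.37 kW, DC/AC ratio = 1.15
P_ac = P_dc / ratio = 36.37 / 1.15
P_ac = 31.63 kW

31.63


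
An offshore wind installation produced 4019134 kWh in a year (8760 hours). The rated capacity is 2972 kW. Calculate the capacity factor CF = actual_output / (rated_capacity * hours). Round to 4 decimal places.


Capacity factor = actual output / maximum possible output
Maximum possible = rated * hours = 2972 * 8760 = 26034720 kWh
CF = 4019134 / 26034720
CF = 0.1544

0.1544


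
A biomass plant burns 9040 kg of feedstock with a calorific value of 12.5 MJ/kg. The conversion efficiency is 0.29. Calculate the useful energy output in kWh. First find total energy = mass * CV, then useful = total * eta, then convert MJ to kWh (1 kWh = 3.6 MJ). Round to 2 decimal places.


Total energy = mass * CV = 9040 * 12.5 = 113000.0 MJ
Useful energy = total * eta = 113000.0 * 0.29 = 32770.0 MJ
Convert to kWh: 32770.0 / 3.6
Useful energy = 9102.78 kWh

9102.78


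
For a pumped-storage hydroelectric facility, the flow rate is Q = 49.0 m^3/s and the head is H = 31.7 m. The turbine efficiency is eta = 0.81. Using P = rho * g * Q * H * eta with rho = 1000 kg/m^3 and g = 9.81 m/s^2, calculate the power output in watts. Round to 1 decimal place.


Apply the hydropower formula P = rho * g * Q * H * eta
rho * g = 1000 * 9.81 = 9810.0
P = 9810.0 * 49.0 * 31.7 * 0.81
P = 12342677.1 W

12342677.1


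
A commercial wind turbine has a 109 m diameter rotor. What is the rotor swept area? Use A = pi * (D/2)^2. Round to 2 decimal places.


Compute the rotor radius:
  r = D / 2 = 109 / 2 = 54.5 m
Calculate swept area:
  A = pi * r^2 = pi * 54.5^2
  A = 9331.32 m^2

9331.32


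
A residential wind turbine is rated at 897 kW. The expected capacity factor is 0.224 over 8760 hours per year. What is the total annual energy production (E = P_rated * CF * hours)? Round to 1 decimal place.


Annual energy = rated_kW * capacity_factor * hours_per_year
Given: P_rated = 897 kW, CF = 0.224, hours = 8760
E = 897 * 0.224 * 8760
E = 1760129.3 kWh

1760129.3


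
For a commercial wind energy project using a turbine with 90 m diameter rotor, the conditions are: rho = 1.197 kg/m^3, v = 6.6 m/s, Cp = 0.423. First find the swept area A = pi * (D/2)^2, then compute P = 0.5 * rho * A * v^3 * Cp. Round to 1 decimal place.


Step 1 -- Compute swept area:
  A = pi * (D/2)^2 = pi * (90/2)^2 = 6361.73 m^2
Step 2 -- Apply wind power equation:
  P = 0.5 * rho * A * v^3 * Cp
  v^3 = 6.6^3 = 287.496
  P = 0.5 * 1.197 * 6361.73 * 287.496 * 0.423
  P = 463032.2 W

463032.2


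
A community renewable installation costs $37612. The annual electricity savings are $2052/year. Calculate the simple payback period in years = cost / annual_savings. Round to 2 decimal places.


Simple payback period = initial cost / annual savings
Payback = 37612 / 2052
Payback = 18.33 years

18.33


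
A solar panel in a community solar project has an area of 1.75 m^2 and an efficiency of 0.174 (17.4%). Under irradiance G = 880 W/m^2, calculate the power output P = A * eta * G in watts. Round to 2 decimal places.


Use the solar power formula P = A * eta * G.
Given: A = 1.75 m^2, eta = 0.174, G = 880 W/m^2
P = 1.75 * 0.174 * 880
P = 267.96 W

267.96


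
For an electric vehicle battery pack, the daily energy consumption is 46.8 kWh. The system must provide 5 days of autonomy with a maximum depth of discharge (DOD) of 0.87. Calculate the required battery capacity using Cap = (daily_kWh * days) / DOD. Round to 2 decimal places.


Total energy needed = daily * days = 46.8 * 5 = 234.0 kWh
Account for depth of discharge:
  Cap = total_energy / DOD = 234.0 / 0.87
  Cap = 268.97 kWh

268.97


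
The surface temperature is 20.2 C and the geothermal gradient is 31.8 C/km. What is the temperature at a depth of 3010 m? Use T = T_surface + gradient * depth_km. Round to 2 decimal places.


Convert depth to km: 3010 / 1000 = 3.01 km
Temperature increase = gradient * depth_km = 31.8 * 3.01 = 95.72 C
Temperature at depth = T_surface + delta_T = 20.2 + 95.72
T = 115.92 C

115.92


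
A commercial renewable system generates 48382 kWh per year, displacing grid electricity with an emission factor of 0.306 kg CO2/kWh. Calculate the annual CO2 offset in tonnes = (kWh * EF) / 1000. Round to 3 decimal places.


CO2 offset in kg = generation * emission_factor
CO2 offset = 48382 * 0.306 = 14804.89 kg
Convert to tonnes:
  CO2 offset = 14804.89 / 1000 = 14.805 tonnes

14.805


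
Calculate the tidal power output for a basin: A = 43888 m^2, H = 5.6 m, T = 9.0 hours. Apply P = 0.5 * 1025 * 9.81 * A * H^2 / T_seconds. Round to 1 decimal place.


Convert period to seconds: T = 9.0 * 3600 = 32400.0 s
H^2 = 5.6^2 = 31.36
P = 0.5 * rho * g * A * H^2 / T
P = 0.5 * 1025 * 9.81 * 43888 * 31.36 / 32400.0
P = 213569.7 W

213569.7


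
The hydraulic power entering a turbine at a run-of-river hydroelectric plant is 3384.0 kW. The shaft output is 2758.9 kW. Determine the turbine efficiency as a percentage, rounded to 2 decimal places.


Turbine efficiency = (output power / input power) * 100
eta = (2758.9 / 3384.0) * 100
eta = 81.53%

81.53


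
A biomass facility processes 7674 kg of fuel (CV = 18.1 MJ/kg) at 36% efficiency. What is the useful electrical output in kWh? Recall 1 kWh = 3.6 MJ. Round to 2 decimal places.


Total energy = mass * CV = 7674 * 18.1 = 138899.4 MJ
Useful energy = total * eta = 138899.4 * 0.36 = 50003.78 MJ
Convert to kWh: 50003.78 / 3.6
Useful energy = 13889.94 kWh

13889.94


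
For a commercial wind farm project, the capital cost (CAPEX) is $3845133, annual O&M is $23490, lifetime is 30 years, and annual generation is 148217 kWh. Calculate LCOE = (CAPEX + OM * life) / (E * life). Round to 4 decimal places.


Total cost = CAPEX + OM * lifetime = 3845133 + 23490 * 30 = 3845133 + 704700 = 4549833
Total generation = annual * lifetime = 148217 * 30 = 4446510 kWh
LCOE = 4549833 / 4446510
LCOE = 1.0232 $/kWh

1.0232


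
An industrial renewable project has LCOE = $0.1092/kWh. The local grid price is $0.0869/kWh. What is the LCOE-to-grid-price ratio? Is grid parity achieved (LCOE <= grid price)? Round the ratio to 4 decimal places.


Compare LCOE to grid price:
  LCOE = $0.1092/kWh, Grid price = $0.0869/kWh
  Ratio = LCOE / grid_price = 0.1092 / 0.0869 = 1.2566
  Grid parity achieved (ratio <= 1)? no

1.2566


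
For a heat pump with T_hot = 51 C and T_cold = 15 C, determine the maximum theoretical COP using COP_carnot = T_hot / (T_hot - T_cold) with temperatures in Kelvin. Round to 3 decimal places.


Convert to Kelvin:
  T_hot = 51 + 273.15 = 324.15 K
  T_cold = 15 + 273.15 = 288.15 K
Apply Carnot COP formula:
  COP = T_hot_K / (T_hot_K - T_cold_K) = 324.15 / 36.0
  COP = 9.004

9.004


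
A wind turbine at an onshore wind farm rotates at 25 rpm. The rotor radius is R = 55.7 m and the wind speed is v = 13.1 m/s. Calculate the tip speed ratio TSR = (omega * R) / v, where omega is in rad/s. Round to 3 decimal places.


Convert rotational speed to rad/s:
  omega = 25 * 2 * pi / 60 = 2.618 rad/s
Compute tip speed:
  v_tip = omega * R = 2.618 * 55.7 = 145.822 m/s
Tip speed ratio:
  TSR = v_tip / v_wind = 145.822 / 13.1 = 11.131

11.131


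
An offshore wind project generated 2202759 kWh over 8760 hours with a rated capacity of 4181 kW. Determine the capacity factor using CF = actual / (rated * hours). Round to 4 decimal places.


Capacity factor = actual output / maximum possible output
Maximum possible = rated * hours = 4181 * 8760 = 36625560 kWh
CF = 2202759 / 36625560
CF = 0.0601

0.0601


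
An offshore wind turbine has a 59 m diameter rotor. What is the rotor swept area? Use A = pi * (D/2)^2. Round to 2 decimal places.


Compute the rotor radius:
  r = D / 2 = 59 / 2 = 29.5 m
Calculate swept area:
  A = pi * r^2 = pi * 29.5^2
  A = 2733.97 m^2

2733.97


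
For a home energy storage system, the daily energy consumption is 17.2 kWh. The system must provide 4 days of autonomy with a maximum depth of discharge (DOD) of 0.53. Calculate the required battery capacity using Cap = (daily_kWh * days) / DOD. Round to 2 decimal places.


Total energy needed = daily * days = 17.2 * 4 = 68.8 kWh
Account for depth of discharge:
  Cap = total_energy / DOD = 68.8 / 0.53
  Cap = 129.81 kWh

129.81


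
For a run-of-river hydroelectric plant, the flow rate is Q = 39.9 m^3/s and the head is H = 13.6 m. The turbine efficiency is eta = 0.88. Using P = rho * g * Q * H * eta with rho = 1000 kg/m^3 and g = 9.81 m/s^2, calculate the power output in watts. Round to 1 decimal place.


Apply the hydropower formula P = rho * g * Q * H * eta
rho * g = 1000 * 9.81 = 9810.0
P = 9810.0 * 39.9 * 13.6 * 0.88
P = 4684502.6 W

4684502.6


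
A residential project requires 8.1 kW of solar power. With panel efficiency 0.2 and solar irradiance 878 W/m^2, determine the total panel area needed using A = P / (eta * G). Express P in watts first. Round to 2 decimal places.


Convert target power to watts: P = 8.1 * 1000 = 8100.0 W
Compute denominator: eta * G = 0.2 * 878 = 175.6
Required area A = P / (eta * G) = 8100.0 / 175.6
A = 46.13 m^2

46.13


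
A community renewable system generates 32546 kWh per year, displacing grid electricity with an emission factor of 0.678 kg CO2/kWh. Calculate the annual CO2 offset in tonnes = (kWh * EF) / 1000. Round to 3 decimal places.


CO2 offset in kg = generation * emission_factor
CO2 offset = 32546 * 0.678 = 22066.19 kg
Convert to tonnes:
  CO2 offset = 22066.19 / 1000 = 22.066 tonnes

22.066


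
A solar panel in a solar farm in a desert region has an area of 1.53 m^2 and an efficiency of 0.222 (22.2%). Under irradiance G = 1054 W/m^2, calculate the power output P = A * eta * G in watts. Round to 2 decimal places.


Use the solar power formula P = A * eta * G.
Given: A = 1.53 m^2, eta = 0.222, G = 1054 W/m^2
P = 1.53 * 0.222 * 1054
P = 358.00 W

358.00


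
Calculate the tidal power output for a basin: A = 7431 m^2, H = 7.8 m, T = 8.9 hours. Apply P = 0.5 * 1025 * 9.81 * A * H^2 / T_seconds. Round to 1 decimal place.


Convert period to seconds: T = 8.9 * 3600 = 32040.0 s
H^2 = 7.8^2 = 60.84
P = 0.5 * rho * g * A * H^2 / T
P = 0.5 * 1025 * 9.81 * 7431 * 60.84 / 32040.0
P = 70942.6 W

70942.6


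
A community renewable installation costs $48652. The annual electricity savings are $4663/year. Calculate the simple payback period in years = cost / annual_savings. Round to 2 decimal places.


Simple payback period = initial cost / annual savings
Payback = 48652 / 4663
Payback = 10.43 years

10.43


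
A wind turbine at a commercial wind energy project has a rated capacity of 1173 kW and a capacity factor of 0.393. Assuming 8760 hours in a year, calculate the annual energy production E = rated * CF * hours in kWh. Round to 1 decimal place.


Annual energy = rated_kW * capacity_factor * hours_per_year
Given: P_rated = 1173 kW, CF = 0.393, hours = 8760
E = 1173 * 0.393 * 8760
E = 4038263.6 kWh

4038263.6


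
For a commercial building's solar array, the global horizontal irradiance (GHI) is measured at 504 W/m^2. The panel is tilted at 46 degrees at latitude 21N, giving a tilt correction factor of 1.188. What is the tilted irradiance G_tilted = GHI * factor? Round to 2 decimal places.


Identify the given values:
  GHI = 504 W/m^2, tilt correction factor = 1.188
Apply the formula G_tilted = GHI * factor:
  G_tilted = 504 * 1.188
  G_tilted = 598.75 W/m^2

598.75


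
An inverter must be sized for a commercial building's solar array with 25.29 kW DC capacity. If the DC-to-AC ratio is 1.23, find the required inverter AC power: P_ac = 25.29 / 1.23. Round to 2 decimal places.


The inverter AC capacity is determined by the DC/AC ratio.
Given: P_dc = 25.29 kW, DC/AC ratio = 1.23
P_ac = P_dc / ratio = 25.29 / 1.23
P_ac = 20.56 kW

20.56


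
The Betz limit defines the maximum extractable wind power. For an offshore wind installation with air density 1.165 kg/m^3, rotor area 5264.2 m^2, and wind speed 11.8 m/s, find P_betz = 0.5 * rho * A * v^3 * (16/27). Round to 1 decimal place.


The Betz coefficient Cp_max = 16/27 = 0.5926
v^3 = 11.8^3 = 1643.032
P_betz = 0.5 * rho * A * v^3 * Cp_max
P_betz = 0.5 * 1.165 * 5264.2 * 1643.032 * 0.5926
P_betz = 2985592.6 W

2985592.6


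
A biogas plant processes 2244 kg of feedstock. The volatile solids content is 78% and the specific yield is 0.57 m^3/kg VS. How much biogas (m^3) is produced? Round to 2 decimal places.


Compute volatile solids:
  VS = mass * VS_fraction = 2244 * 0.78 = 1750.32 kg
Calculate biogas volume:
  Biogas = VS * specific_yield = 1750.32 * 0.57
  Biogas = 997.68 m^3

997.68


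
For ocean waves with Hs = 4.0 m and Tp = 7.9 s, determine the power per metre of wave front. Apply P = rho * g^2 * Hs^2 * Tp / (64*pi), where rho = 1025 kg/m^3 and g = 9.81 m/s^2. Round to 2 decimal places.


Apply wave power formula:
  g^2 = 9.81^2 = 96.2361
  Hs^2 = 4.0^2 = 16.0
  Numerator = rho * g^2 * Hs^2 * Tp = 1025 * 96.2361 * 16.0 * 7.9 = 12468349.12
  Denominator = 64 * pi = 201.0619
  P = 12468349.12 / 201.0619 = 62012.48 W/m

62012.48


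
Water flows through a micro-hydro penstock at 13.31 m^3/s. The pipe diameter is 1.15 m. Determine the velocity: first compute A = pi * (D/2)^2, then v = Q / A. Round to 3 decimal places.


Compute pipe cross-sectional area:
  A = pi * (D/2)^2 = pi * (1.15/2)^2 = 1.0387 m^2
Calculate velocity:
  v = Q / A = 13.31 / 1.0387
  v = 12.814 m/s

12.814


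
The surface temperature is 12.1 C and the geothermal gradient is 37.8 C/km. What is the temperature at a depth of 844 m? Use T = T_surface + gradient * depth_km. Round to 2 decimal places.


Convert depth to km: 844 / 1000 = 0.844 km
Temperature increase = gradient * depth_km = 37.8 * 0.844 = 31.9 C
Temperature at depth = T_surface + delta_T = 12.1 + 31.9
T = 44.00 C

44.00


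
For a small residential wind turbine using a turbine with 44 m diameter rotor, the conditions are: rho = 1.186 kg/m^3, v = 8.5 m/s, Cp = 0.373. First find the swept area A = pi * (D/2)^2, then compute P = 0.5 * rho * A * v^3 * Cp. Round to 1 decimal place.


Step 1 -- Compute swept area:
  A = pi * (D/2)^2 = pi * (44/2)^2 = 1520.53 m^2
Step 2 -- Apply wind power equation:
  P = 0.5 * rho * A * v^3 * Cp
  v^3 = 8.5^3 = 614.125
  P = 0.5 * 1.186 * 1520.53 * 614.125 * 0.373
  P = 206545.4 W

206545.4


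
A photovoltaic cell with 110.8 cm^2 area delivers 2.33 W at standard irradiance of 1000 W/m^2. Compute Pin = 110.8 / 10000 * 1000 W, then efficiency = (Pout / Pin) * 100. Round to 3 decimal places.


First compute the input power:
  Pin = area_cm2 / 10000 * G = 110.8 / 10000 * 1000 = 11.08 W
Then compute efficiency:
  Efficiency = (Pout / Pin) * 100 = (2.33 / 11.08) * 100
  Efficiency = 21.029%

21.029


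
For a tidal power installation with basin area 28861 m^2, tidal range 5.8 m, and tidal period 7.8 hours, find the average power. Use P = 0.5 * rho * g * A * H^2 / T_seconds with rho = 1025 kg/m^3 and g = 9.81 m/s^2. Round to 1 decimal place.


Convert period to seconds: T = 7.8 * 3600 = 28080.0 s
H^2 = 5.8^2 = 33.64
P = 0.5 * rho * g * A * H^2 / T
P = 0.5 * 1025 * 9.81 * 28861 * 33.64 / 28080.0
P = 173833.4 W

173833.4


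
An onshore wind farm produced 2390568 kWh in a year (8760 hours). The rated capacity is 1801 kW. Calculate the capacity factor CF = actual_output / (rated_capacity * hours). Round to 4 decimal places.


Capacity factor = actual output / maximum possible output
Maximum possible = rated * hours = 1801 * 8760 = 15776760 kWh
CF = 2390568 / 15776760
CF = 0.1515

0.1515


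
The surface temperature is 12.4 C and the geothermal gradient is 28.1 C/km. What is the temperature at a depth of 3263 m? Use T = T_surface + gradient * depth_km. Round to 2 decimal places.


Convert depth to km: 3263 / 1000 = 3.263 km
Temperature increase = gradient * depth_km = 28.1 * 3.263 = 91.69 C
Temperature at depth = T_surface + delta_T = 12.4 + 91.69
T = 104.09 C

104.09


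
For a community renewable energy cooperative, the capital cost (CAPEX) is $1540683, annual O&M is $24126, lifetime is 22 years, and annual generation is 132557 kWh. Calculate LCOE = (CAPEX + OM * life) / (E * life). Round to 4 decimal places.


Total cost = CAPEX + OM * lifetime = 1540683 + 24126 * 22 = 1540683 + 530772 = 2071455
Total generation = annual * lifetime = 132557 * 22 = 2916254 kWh
LCOE = 2071455 / 2916254
LCOE = 0.7103 $/kWh

0.7103


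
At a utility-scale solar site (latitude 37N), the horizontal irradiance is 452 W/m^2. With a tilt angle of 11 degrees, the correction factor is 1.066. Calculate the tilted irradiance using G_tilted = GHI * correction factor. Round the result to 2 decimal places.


Identify the given values:
  GHI = 452 W/m^2, tilt correction factor = 1.066
Apply the formula G_tilted = GHI * factor:
  G_tilted = 452 * 1.066
  G_tilted = 481.83 W/m^2

481.83


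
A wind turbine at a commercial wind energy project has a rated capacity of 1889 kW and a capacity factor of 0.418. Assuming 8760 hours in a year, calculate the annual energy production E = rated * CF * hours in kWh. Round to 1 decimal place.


Annual energy = rated_kW * capacity_factor * hours_per_year
Given: P_rated = 1889 kW, CF = 0.418, hours = 8760
E = 1889 * 0.418 * 8760
E = 6916913.5 kWh

6916913.5


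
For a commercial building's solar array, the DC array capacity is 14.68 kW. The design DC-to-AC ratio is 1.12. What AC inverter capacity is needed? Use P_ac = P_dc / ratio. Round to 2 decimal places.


The inverter AC capacity is determined by the DC/AC ratio.
Given: P_dc = 14.68 kW, DC/AC ratio = 1.12
P_ac = P_dc / ratio = 14.68 / 1.12
P_ac = 13.11 kW

13.11


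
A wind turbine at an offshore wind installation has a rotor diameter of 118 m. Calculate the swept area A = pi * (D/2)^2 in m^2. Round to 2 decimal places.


Compute the rotor radius:
  r = D / 2 = 118 / 2 = 59.0 m
Calculate swept area:
  A = pi * r^2 = pi * 59.0^2
  A = 10935.88 m^2

10935.88


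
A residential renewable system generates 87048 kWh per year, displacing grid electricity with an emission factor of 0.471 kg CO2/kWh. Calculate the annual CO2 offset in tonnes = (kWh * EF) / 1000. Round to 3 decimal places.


CO2 offset in kg = generation * emission_factor
CO2 offset = 87048 * 0.471 = 40999.61 kg
Convert to tonnes:
  CO2 offset = 40999.61 / 1000 = 41.000 tonnes

41.000


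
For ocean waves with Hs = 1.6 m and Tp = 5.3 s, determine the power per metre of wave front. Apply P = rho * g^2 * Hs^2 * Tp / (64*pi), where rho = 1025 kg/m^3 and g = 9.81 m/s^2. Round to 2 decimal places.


Apply wave power formula:
  g^2 = 9.81^2 = 96.2361
  Hs^2 = 1.6^2 = 2.56
  Numerator = rho * g^2 * Hs^2 * Tp = 1025 * 96.2361 * 2.56 * 5.3 = 1338374.69
  Denominator = 64 * pi = 201.0619
  P = 1338374.69 / 201.0619 = 6656.53 W/m

6656.53


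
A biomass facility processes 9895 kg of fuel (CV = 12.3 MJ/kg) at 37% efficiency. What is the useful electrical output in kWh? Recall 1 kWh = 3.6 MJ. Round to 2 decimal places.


Total energy = mass * CV = 9895 * 12.3 = 121708.5 MJ
Useful energy = total * eta = 121708.5 * 0.37 = 45032.15 MJ
Convert to kWh: 45032.15 / 3.6
Useful energy = 12508.93 kWh

12508.93


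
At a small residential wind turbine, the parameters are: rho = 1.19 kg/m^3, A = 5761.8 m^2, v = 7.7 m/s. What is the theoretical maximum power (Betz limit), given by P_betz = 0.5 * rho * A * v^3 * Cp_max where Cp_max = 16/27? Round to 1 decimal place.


The Betz coefficient Cp_max = 16/27 = 0.5926
v^3 = 7.7^3 = 456.533
P_betz = 0.5 * rho * A * v^3 * Cp_max
P_betz = 0.5 * 1.19 * 5761.8 * 456.533 * 0.5926
P_betz = 927477.8 W

927477.8


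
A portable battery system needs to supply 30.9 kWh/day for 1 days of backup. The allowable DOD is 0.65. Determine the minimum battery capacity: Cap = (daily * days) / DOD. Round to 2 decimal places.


Total energy needed = daily * days = 30.9 * 1 = 30.9 kWh
Account for depth of discharge:
  Cap = total_energy / DOD = 30.9 / 0.65
  Cap = 47.54 kWh

47.54


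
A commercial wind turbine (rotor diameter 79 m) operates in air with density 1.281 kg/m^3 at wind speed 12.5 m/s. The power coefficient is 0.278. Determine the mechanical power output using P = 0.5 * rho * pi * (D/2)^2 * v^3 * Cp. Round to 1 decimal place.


Step 1 -- Compute swept area:
  A = pi * (D/2)^2 = pi * (79/2)^2 = 4901.67 m^2
Step 2 -- Apply wind power equation:
  P = 0.5 * rho * A * v^3 * Cp
  v^3 = 12.5^3 = 1953.125
  P = 0.5 * 1.281 * 4901.67 * 1953.125 * 0.278
  P = 1704661.0 W

1704661.0


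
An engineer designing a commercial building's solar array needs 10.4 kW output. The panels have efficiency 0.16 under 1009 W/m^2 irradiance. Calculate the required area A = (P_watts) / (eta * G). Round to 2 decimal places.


Convert target power to watts: P = 10.4 * 1000 = 10400.0 W
Compute denominator: eta * G = 0.16 * 1009 = 161.44
Required area A = P / (eta * G) = 10400.0 / 161.44
A = 64.42 m^2

64.42


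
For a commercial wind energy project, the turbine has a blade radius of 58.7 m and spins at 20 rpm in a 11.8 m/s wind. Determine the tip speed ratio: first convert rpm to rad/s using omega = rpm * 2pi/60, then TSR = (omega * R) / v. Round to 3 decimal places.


Convert rotational speed to rad/s:
  omega = 20 * 2 * pi / 60 = 2.0944 rad/s
Compute tip speed:
  v_tip = omega * R = 2.0944 * 58.7 = 122.941 m/s
Tip speed ratio:
  TSR = v_tip / v_wind = 122.941 / 11.8 = 10.419

10.419


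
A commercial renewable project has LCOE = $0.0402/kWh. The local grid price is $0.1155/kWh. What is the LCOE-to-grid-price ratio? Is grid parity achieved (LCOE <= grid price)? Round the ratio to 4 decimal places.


Compare LCOE to grid price:
  LCOE = $0.0402/kWh, Grid price = $0.1155/kWh
  Ratio = LCOE / grid_price = 0.0402 / 0.1155 = 0.3481
  Grid parity achieved (ratio <= 1)? yes

0.3481


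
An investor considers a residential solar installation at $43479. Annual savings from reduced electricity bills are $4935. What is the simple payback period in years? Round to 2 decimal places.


Simple payback period = initial cost / annual savings
Payback = 43479 / 4935
Payback = 8.81 years

8.81


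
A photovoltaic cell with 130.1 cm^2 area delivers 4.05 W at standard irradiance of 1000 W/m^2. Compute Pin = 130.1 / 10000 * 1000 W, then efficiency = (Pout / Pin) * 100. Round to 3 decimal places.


First compute the input power:
  Pin = area_cm2 / 10000 * G = 130.1 / 10000 * 1000 = 13.01 W
Then compute efficiency:
  Efficiency = (Pout / Pin) * 100 = (4.05 / 13.01) * 100
  Efficiency = 31.130%

31.130


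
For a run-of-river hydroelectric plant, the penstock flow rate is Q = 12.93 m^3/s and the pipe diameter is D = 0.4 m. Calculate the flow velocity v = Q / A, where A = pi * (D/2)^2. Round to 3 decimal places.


Compute pipe cross-sectional area:
  A = pi * (D/2)^2 = pi * (0.4/2)^2 = 0.1257 m^2
Calculate velocity:
  v = Q / A = 12.93 / 0.1257
  v = 102.894 m/s

102.894


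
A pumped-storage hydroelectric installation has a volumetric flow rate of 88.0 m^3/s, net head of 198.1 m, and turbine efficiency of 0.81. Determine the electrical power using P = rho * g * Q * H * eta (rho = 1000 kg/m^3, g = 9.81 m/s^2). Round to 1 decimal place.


Apply the hydropower formula P = rho * g * Q * H * eta
rho * g = 1000 * 9.81 = 9810.0
P = 9810.0 * 88.0 * 198.1 * 0.81
P = 138522772.1 W

138522772.1


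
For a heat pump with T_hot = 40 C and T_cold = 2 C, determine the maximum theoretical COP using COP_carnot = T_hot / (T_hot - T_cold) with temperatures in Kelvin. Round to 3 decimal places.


Convert to Kelvin:
  T_hot = 40 + 273.15 = 313.15 K
  T_cold = 2 + 273.15 = 275.15 K
Apply Carnot COP formula:
  COP = T_hot_K / (T_hot_K - T_cold_K) = 313.15 / 38.0
  COP = 8.241

8.241


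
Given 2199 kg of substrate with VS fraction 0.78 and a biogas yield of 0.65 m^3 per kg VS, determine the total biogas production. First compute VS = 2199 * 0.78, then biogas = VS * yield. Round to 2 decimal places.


Compute volatile solids:
  VS = mass * VS_fraction = 2199 * 0.78 = 1715.22 kg
Calculate biogas volume:
  Biogas = VS * specific_yield = 1715.22 * 0.65
  Biogas = 1114.89 m^3

1114.89


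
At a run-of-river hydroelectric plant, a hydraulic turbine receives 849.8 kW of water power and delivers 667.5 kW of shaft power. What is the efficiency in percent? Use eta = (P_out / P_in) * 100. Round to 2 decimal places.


Turbine efficiency = (output power / input power) * 100
eta = (667.5 / 849.8) * 100
eta = 78.55%

78.55


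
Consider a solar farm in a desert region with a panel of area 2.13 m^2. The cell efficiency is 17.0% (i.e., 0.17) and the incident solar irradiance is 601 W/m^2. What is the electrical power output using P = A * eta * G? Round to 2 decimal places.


Use the solar power formula P = A * eta * G.
Given: A = 2.13 m^2, eta = 0.17, G = 601 W/m^2
P = 2.13 * 0.17 * 601
P = 217.62 W

217.62


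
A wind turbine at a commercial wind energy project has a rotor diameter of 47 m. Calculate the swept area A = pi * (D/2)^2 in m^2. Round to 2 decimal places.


Compute the rotor radius:
  r = D / 2 = 47 / 2 = 23.5 m
Calculate swept area:
  A = pi * r^2 = pi * 23.5^2
  A = 1734.94 m^2

1734.94


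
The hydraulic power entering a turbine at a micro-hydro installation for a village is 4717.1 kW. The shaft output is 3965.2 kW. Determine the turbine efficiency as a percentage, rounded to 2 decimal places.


Turbine efficiency = (output power / input power) * 100
eta = (3965.2 / 4717.1) * 100
eta = 84.06%

84.06


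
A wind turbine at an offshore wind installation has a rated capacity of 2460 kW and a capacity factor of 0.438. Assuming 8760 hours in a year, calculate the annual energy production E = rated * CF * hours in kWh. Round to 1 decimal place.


Annual energy = rated_kW * capacity_factor * hours_per_year
Given: P_rated = 2460 kW, CF = 0.438, hours = 8760
E = 2460 * 0.438 * 8760
E = 9438724.8 kWh

9438724.8


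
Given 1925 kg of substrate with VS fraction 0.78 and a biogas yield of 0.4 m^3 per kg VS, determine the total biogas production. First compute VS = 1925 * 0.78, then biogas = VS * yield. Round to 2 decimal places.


Compute volatile solids:
  VS = mass * VS_fraction = 1925 * 0.78 = 1501.5 kg
Calculate biogas volume:
  Biogas = VS * specific_yield = 1501.5 * 0.4
  Biogas = 600.60 m^3

600.60


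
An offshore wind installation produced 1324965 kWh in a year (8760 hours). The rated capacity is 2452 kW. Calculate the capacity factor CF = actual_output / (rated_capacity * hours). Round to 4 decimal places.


Capacity factor = actual output / maximum possible output
Maximum possible = rated * hours = 2452 * 8760 = 21479520 kWh
CF = 1324965 / 21479520
CF = 0.0617

0.0617


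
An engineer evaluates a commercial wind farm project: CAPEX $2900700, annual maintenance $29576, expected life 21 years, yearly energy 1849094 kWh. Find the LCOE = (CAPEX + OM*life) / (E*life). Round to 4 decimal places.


Total cost = CAPEX + OM * lifetime = 2900700 + 29576 * 21 = 2900700 + 621096 = 3521796
Total generation = annual * lifetime = 1849094 * 21 = 38830974 kWh
LCOE = 3521796 / 38830974
LCOE = 0.0907 $/kWh

0.0907


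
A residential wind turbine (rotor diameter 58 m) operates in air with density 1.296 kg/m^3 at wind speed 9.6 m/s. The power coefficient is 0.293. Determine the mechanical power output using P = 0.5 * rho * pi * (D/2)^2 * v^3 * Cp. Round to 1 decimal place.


Step 1 -- Compute swept area:
  A = pi * (D/2)^2 = pi * (58/2)^2 = 2642.08 m^2
Step 2 -- Apply wind power equation:
  P = 0.5 * rho * A * v^3 * Cp
  v^3 = 9.6^3 = 884.736
  P = 0.5 * 1.296 * 2642.08 * 884.736 * 0.293
  P = 443815.2 W

443815.2


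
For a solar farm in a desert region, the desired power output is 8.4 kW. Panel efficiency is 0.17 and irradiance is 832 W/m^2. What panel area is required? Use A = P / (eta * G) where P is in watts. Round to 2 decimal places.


Convert target power to watts: P = 8.4 * 1000 = 8400.0 W
Compute denominator: eta * G = 0.17 * 832 = 141.44
Required area A = P / (eta * G) = 8400.0 / 141.44
A = 59.39 m^2

59.39


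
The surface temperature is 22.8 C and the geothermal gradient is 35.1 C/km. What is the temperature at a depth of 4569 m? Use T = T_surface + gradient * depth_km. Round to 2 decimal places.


Convert depth to km: 4569 / 1000 = 4.569 km
Temperature increase = gradient * depth_km = 35.1 * 4.569 = 160.37 C
Temperature at depth = T_surface + delta_T = 22.8 + 160.37
T = 183.17 C

183.17


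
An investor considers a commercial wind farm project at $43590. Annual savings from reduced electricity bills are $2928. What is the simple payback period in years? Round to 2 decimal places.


Simple payback period = initial cost / annual savings
Payback = 43590 / 2928
Payback = 14.89 years

14.89


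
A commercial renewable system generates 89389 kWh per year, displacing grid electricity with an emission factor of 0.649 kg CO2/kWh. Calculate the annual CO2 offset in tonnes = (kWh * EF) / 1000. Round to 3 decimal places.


CO2 offset in kg = generation * emission_factor
CO2 offset = 89389 * 0.649 = 58013.46 kg
Convert to tonnes:
  CO2 offset = 58013.46 / 1000 = 58.013 tonnes

58.013


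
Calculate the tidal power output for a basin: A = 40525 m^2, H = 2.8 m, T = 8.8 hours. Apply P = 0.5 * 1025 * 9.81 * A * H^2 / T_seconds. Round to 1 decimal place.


Convert period to seconds: T = 8.8 * 3600 = 31680.0 s
H^2 = 2.8^2 = 7.84
P = 0.5 * rho * g * A * H^2 / T
P = 0.5 * 1025 * 9.81 * 40525 * 7.84 / 31680.0
P = 50421.6 W

50421.6


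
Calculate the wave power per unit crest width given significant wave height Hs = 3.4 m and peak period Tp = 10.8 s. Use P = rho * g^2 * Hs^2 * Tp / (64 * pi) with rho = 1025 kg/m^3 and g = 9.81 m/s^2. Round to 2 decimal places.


Apply wave power formula:
  g^2 = 9.81^2 = 96.2361
  Hs^2 = 3.4^2 = 11.56
  Numerator = rho * g^2 * Hs^2 * Tp = 1025 * 96.2361 * 11.56 * 10.8 = 12315256.73
  Denominator = 64 * pi = 201.0619
  P = 12315256.73 / 201.0619 = 61251.06 W/m

61251.06


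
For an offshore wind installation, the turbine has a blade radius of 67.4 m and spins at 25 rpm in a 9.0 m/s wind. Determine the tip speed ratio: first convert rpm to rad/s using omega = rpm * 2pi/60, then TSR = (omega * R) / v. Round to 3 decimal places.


Convert rotational speed to rad/s:
  omega = 25 * 2 * pi / 60 = 2.618 rad/s
Compute tip speed:
  v_tip = omega * R = 2.618 * 67.4 = 176.453 m/s
Tip speed ratio:
  TSR = v_tip / v_wind = 176.453 / 9.0 = 19.606

19.606


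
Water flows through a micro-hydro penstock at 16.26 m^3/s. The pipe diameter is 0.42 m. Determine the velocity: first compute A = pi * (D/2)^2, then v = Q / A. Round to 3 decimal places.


Compute pipe cross-sectional area:
  A = pi * (D/2)^2 = pi * (0.42/2)^2 = 0.1385 m^2
Calculate velocity:
  v = Q / A = 16.26 / 0.1385
  v = 117.363 m/s

117.363


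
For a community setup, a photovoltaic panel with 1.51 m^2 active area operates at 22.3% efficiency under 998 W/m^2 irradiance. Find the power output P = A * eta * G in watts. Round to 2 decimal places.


Use the solar power formula P = A * eta * G.
Given: A = 1.51 m^2, eta = 0.223, G = 998 W/m^2
P = 1.51 * 0.223 * 998
P = 336.06 W

336.06


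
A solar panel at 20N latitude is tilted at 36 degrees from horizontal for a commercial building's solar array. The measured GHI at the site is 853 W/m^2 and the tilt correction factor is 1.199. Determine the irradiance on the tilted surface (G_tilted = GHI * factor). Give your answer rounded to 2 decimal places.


Identify the given values:
  GHI = 853 W/m^2, tilt correction factor = 1.199
Apply the formula G_tilted = GHI * factor:
  G_tilted = 853 * 1.199
  G_tilted = 1022.75 W/m^2

1022.75


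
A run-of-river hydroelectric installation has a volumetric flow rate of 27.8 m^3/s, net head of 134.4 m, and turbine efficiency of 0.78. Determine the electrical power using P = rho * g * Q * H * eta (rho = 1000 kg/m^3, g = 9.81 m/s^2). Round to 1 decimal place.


Apply the hydropower formula P = rho * g * Q * H * eta
rho * g = 1000 * 9.81 = 9810.0
P = 9810.0 * 27.8 * 134.4 * 0.78
P = 28589573.4 W

28589573.4


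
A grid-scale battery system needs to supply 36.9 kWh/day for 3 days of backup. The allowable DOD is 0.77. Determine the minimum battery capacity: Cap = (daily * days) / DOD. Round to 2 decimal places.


Total energy needed = daily * days = 36.9 * 3 = 110.7 kWh
Account for depth of discharge:
  Cap = total_energy / DOD = 110.7 / 0.77
  Cap = 143.77 kWh

143.77


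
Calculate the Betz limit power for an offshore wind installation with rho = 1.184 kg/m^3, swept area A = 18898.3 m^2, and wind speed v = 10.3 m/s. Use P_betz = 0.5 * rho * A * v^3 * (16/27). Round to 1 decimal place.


The Betz coefficient Cp_max = 16/27 = 0.5926
v^3 = 10.3^3 = 1092.727
P_betz = 0.5 * rho * A * v^3 * Cp_max
P_betz = 0.5 * 1.184 * 18898.3 * 1092.727 * 0.5926
P_betz = 7244565.4 W

7244565.4


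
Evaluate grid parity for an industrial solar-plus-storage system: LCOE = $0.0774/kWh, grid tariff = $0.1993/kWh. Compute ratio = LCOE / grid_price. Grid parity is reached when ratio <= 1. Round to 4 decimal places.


Compare LCOE to grid price:
  LCOE = $0.0774/kWh, Grid price = $0.1993/kWh
  Ratio = LCOE / grid_price = 0.0774 / 0.1993 = 0.3884
  Grid parity achieved (ratio <= 1)? yes

0.3884


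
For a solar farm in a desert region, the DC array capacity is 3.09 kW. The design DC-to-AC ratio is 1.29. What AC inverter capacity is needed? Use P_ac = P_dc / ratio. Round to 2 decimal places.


The inverter AC capacity is determined by the DC/AC ratio.
Given: P_dc = 3.09 kW, DC/AC ratio = 1.29
P_ac = P_dc / ratio = 3.09 / 1.29
P_ac = 2.40 kW

2.40


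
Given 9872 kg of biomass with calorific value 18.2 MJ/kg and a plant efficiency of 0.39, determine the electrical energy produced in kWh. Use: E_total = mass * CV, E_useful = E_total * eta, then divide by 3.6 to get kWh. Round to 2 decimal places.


Total energy = mass * CV = 9872 * 18.2 = 179670.4 MJ
Useful energy = total * eta = 179670.4 * 0.39 = 70071.46 MJ
Convert to kWh: 70071.46 / 3.6
Useful energy = 19464.29 kWh

19464.29


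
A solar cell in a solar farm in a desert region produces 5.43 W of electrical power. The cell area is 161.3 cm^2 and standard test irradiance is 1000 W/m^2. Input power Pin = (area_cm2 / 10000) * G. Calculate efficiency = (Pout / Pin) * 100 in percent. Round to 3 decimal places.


First compute the input power:
  Pin = area_cm2 / 10000 * G = 161.3 / 10000 * 1000 = 16.13 W
Then compute efficiency:
  Efficiency = (Pout / Pin) * 100 = (5.43 / 16.13) * 100
  Efficiency = 33.664%

33.664
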